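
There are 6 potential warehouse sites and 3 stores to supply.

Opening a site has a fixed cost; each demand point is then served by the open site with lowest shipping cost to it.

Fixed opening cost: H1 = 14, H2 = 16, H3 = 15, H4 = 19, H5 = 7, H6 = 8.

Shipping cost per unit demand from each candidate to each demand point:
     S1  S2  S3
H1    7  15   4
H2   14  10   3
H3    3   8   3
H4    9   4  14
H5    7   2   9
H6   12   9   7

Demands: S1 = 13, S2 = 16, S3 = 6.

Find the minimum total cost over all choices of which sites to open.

111

Open {H3, H5}: assign each demand point to its cheapest open site.
  S1→H3 13×3=39, S2→H5 16×2=32, S3→H3 6×3=18
  shipping cost 89, fixed 22 → total 111.
Compare {H3, H5, H6}: shipping cost 89 + fixed 30 = 119.
Compare {H1, H3, H5}: shipping cost 89 + fixed 36 = 125.
Compare {H2, H3, H5}: shipping cost 89 + fixed 38 = 127.
All other subsets cost ≥ 119. Minimum total cost: 111.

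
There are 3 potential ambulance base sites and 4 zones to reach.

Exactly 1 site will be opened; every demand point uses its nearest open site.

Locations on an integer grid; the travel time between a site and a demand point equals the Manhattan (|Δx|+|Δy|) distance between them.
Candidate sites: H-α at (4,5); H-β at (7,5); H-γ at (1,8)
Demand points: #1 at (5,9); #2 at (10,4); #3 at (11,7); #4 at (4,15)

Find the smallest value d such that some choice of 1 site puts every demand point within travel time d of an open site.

Open {H-α}.
  Farthest demand point is #4 at travel time 10 (to H-α); all others are ≤ 10.
With {H-β} the worst case is 13.
With {H-γ} the worst case is 13.
No size-1 selection achieves below 10.

10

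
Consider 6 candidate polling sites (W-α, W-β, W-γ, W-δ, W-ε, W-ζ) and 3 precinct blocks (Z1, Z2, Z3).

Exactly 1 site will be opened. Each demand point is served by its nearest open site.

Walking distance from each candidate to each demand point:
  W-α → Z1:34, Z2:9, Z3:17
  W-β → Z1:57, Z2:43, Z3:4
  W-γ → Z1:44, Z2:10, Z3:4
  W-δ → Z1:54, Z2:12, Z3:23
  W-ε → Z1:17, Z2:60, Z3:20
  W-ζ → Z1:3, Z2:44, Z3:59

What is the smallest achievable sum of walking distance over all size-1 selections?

Open {W-γ}.
  Z1→W-γ 44, Z2→W-γ 10, Z3→W-γ 4  ⇒ total 58.
Compare {W-α}: total 60.
Compare {W-δ}: total 89.
No size-1 selection does better; minimum is 58.

58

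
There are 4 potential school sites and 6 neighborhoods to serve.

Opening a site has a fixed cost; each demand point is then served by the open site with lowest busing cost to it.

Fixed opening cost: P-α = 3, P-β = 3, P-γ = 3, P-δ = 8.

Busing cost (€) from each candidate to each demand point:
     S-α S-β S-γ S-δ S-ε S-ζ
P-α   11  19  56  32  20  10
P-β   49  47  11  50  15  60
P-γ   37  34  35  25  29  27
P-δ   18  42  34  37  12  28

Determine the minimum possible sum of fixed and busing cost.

Open {P-α, P-β, P-γ}: assign each demand point to its cheapest open site.
  S-α→P-α 11, S-β→P-α 19, S-γ→P-β 11, S-δ→P-γ 25, S-ε→P-β 15, S-ζ→P-α 10
  busing cost 91, fixed 9 → total 100.
Compare {P-α, P-β}: busing cost 98 + fixed 6 = 104.
Compare {P-α, P-β, P-γ, P-δ}: busing cost 88 + fixed 17 = 105.
Compare {P-α, P-β, P-δ}: busing cost 95 + fixed 14 = 109.
All other subsets cost ≥ 104. Minimum total cost: 100.

100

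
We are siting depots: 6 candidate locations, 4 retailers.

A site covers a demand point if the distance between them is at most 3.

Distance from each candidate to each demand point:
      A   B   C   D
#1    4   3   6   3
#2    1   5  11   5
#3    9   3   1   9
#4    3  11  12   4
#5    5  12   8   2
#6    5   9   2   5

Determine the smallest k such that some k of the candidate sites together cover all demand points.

Coverage sets (demand points within 3 of each site):
  #1: {B, D}
  #2: {A}
  #3: {B, C}
  #4: {A}
  #5: {D}
  #6: {C}
No 2 sites suffice: every size-2 union leaves at least one demand point uncovered.
But {#1, #2, #3} covers everything, so the minimum is 3.

3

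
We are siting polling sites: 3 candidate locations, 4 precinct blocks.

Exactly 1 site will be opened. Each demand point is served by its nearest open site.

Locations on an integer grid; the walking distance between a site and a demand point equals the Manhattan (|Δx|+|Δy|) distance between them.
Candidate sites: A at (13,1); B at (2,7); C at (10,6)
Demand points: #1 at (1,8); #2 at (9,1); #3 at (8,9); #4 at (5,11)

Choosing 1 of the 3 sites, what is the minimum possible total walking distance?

Open {B}.
  #1→B 2, #2→B 13, #3→B 8, #4→B 7  ⇒ total 30.
Compare {C}: total 32.
Compare {A}: total 54.

30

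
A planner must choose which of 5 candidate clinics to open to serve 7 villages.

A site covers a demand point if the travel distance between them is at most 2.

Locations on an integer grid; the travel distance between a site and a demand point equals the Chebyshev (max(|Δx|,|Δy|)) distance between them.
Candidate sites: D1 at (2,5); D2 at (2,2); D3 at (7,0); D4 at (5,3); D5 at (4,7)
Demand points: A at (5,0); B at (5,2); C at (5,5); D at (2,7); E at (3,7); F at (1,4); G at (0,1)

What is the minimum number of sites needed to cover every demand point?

3

Coverage sets (demand points within 2 of each site):
  D1: {D, E, F}
  D2: {F, G}
  D3: {A, B}
  D4: {B, C}
  D5: {C, D, E}
No 2 sites suffice: every size-2 union leaves at least one demand point uncovered.
But {D2, D3, D5} covers everything, so the minimum is 3.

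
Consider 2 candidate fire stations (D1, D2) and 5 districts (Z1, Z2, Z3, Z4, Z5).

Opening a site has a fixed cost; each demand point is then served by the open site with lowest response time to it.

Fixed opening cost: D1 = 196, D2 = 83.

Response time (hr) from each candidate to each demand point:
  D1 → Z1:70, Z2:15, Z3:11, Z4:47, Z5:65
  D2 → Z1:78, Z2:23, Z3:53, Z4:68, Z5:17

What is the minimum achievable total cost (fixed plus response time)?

322

Open {D2}: assign each demand point to its cheapest open site.
  Z1→D2 78, Z2→D2 23, Z3→D2 53, Z4→D2 68, Z5→D2 17
  response time 239, fixed 83 → total 322.
Compare {D1}: response time 208 + fixed 196 = 404.
Compare {D1, D2}: response time 160 + fixed 279 = 439.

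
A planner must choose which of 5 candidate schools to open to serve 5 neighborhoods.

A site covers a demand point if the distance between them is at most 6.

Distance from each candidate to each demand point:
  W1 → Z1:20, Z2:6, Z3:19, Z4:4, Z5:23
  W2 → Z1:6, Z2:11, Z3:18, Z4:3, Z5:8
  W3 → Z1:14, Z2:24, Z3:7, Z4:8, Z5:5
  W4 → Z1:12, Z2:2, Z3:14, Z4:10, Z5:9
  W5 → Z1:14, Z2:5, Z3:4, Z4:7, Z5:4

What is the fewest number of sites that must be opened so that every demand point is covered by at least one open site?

Coverage sets (demand points within 6 of each site):
  W1: {Z2, Z4}
  W2: {Z1, Z4}
  W3: {Z5}
  W4: {Z2}
  W5: {Z2, Z3, Z5}
No single site covers all 5 demand points.
But {W2, W5} covers everything, so the minimum is 2.

2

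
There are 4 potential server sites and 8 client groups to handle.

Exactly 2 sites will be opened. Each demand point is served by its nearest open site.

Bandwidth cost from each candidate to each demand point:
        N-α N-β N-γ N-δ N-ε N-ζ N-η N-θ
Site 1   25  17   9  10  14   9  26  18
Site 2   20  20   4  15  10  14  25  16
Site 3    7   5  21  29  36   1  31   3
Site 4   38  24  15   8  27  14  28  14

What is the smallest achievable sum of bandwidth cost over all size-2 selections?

70

Open {Site 2, Site 3}.
  N-α→Site 3 7, N-β→Site 3 5, N-γ→Site 2 4, N-δ→Site 2 15, N-ε→Site 2 10, N-ζ→Site 3 1, N-η→Site 2 25, N-θ→Site 3 3  ⇒ total 70.
Compare {Site 1, Site 3}: total 75.
Compare {Site 3, Site 4}: total 94.
No size-2 selection does better; minimum is 70.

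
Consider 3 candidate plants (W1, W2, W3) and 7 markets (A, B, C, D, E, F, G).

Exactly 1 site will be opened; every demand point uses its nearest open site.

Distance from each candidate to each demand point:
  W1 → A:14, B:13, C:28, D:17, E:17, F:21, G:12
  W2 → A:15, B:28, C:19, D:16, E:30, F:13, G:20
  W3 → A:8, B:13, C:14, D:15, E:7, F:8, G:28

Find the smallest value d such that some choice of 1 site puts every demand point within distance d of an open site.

Open {W1}.
  Farthest demand point is C at distance 28 (to W1); all others are ≤ 28.
With {W3} the worst case is 28.
With {W2} the worst case is 30.
No size-1 selection achieves below 28.

28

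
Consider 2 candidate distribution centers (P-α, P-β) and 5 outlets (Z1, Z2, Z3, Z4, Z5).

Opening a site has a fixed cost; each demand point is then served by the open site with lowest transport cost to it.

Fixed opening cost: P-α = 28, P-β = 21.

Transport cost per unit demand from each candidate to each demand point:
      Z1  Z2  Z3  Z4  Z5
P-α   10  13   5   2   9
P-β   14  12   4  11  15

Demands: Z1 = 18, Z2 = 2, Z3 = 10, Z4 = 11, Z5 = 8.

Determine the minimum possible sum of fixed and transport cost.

378

Open {P-α}: assign each demand point to its cheapest open site.
  Z1→P-α 18×10=180, Z2→P-α 2×13=26, Z3→P-α 10×5=50, Z4→P-α 11×2=22, Z5→P-α 8×9=72
  transport cost 350, fixed 28 → total 378.
Compare {P-α, P-β}: transport cost 338 + fixed 49 = 387.
Compare {P-β}: transport cost 557 + fixed 21 = 578.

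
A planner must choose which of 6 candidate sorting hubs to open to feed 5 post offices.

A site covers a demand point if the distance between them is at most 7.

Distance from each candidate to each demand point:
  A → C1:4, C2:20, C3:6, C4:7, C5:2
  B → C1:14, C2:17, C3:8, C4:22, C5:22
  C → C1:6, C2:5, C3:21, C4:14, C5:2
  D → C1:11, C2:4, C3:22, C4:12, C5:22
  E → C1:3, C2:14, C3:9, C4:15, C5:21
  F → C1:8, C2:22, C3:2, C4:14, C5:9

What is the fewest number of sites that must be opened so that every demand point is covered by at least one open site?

Coverage sets (demand points within 7 of each site):
  A: {C1, C3, C4, C5}
  B: {}
  C: {C1, C2, C5}
  D: {C2}
  E: {C1}
  F: {C3}
No single site covers all 5 demand points.
But {A, C} covers everything, so the minimum is 2.

2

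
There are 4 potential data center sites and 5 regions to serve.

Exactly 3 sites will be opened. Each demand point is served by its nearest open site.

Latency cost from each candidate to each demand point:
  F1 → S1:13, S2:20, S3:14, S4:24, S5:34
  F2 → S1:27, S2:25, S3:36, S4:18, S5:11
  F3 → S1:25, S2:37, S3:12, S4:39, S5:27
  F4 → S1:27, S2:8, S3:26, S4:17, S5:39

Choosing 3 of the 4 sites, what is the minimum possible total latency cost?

63

Open {F1, F2, F4}.
  S1→F1 13, S2→F4 8, S3→F1 14, S4→F4 17, S5→F2 11  ⇒ total 63.
Compare {F2, F3, F4}: total 73.
Compare {F1, F2, F3}: total 74.
No size-3 selection does better; minimum is 63.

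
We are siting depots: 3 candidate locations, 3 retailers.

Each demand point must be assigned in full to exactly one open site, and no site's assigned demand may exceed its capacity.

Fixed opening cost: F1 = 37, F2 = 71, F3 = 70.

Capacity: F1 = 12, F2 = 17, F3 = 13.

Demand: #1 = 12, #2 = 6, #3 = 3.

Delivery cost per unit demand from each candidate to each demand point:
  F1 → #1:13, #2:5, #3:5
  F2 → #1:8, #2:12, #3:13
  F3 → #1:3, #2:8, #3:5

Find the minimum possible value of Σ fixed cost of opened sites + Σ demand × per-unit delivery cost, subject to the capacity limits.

Open {F1, F3}; cheapest assignment that respects the capacities:
  F1 (cap 12, load 9): #2, #3 — cost 6×5 + 3×5 = 45
  F3 (cap 13, load 12): #1 — cost 12×3 = 36
  Shipping 81, fixed 107 → total 188.
  Any other capacity-feasible assignment to {F1, F3} ships for at least 81.
Compare {F1, F2}: its best feasible assignment gives total 249.
Compare {F1, F2, F3}: its best feasible assignment gives total 259.
Every other set of open sites that can feasibly serve all demand totals ≥ 249 even under its best assignment. Minimum: 188.

188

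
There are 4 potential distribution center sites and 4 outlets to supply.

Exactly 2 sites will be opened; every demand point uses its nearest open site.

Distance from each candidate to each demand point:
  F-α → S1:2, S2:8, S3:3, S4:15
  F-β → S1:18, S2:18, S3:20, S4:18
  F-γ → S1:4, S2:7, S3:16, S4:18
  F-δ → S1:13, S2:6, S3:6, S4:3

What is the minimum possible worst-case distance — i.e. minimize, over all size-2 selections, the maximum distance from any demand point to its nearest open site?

6

Open {F-α, F-δ}.
  Farthest demand point is S2 at distance 6 (to F-δ); all others are ≤ 6.
With {F-γ, F-δ} the worst case is 6.
With {F-β, F-δ} the worst case is 13.
No size-2 selection achieves below 6.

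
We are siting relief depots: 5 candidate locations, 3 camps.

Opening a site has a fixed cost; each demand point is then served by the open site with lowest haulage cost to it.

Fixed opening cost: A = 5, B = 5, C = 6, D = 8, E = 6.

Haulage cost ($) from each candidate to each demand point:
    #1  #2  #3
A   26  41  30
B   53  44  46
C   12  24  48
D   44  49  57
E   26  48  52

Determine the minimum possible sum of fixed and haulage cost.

Open {A, C}: assign each demand point to its cheapest open site.
  #1→C 12, #2→C 24, #3→A 30
  haulage cost 66, fixed 11 → total 77.
Compare {A, B, C}: haulage cost 66 + fixed 16 = 82.
Compare {A, C, E}: haulage cost 66 + fixed 17 = 83.
Compare {A, C, D}: haulage cost 66 + fixed 19 = 85.
All other subsets cost ≥ 82. Minimum total cost: 77.

77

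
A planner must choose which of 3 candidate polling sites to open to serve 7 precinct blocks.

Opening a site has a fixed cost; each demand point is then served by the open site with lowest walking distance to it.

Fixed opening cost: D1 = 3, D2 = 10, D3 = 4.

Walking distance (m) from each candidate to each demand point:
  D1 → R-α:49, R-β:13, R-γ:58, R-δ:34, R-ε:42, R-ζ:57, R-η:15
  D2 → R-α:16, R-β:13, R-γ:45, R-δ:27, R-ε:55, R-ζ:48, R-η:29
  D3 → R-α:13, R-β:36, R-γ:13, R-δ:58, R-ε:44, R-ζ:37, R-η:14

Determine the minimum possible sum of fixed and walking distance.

173

Open {D1, D3}: assign each demand point to its cheapest open site.
  R-α→D3 13, R-β→D1 13, R-γ→D3 13, R-δ→D1 34, R-ε→D1 42, R-ζ→D3 37, R-η→D3 14
  walking distance 166, fixed 7 → total 173.
Compare {D2, D3}: walking distance 161 + fixed 14 = 175.
Compare {D1, D2, D3}: walking distance 159 + fixed 17 = 176.
Compare {D3}: walking distance 215 + fixed 4 = 219.
All other subsets cost ≥ 175. Minimum total cost: 173.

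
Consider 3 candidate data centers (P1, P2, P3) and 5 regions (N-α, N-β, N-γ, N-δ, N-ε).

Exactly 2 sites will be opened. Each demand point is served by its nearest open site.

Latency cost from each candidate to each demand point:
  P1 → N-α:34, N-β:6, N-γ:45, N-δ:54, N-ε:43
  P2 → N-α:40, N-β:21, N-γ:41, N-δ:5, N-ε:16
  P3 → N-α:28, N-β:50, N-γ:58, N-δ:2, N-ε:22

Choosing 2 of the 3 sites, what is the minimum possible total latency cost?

102

Open {P1, P2}.
  N-α→P1 34, N-β→P1 6, N-γ→P2 41, N-δ→P2 5, N-ε→P2 16  ⇒ total 102.
Compare {P1, P3}: total 103.
Compare {P2, P3}: total 108.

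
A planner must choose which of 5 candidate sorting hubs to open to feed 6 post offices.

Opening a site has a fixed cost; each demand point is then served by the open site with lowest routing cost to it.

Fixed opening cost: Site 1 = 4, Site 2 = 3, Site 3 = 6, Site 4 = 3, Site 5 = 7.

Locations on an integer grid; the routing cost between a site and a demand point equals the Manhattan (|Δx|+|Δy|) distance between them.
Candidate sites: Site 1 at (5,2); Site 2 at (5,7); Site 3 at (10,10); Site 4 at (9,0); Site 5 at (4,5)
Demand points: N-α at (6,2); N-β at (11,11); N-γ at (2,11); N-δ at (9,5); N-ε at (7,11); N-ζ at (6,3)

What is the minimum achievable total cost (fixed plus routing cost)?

34

Open {Site 1, Site 3}: assign each demand point to its cheapest open site.
  N-α→Site 1 1, N-β→Site 3 2, N-γ→Site 3 9, N-δ→Site 3 6, N-ε→Site 3 4, N-ζ→Site 1 2
  routing cost 24, fixed 10 → total 34.
Compare {Site 1, Site 2, Site 3}: routing cost 22 + fixed 13 = 35.
Compare {Site 1, Site 3, Site 4}: routing cost 23 + fixed 13 = 36.
Compare {Site 1, Site 2, Site 3, Site 4}: routing cost 21 + fixed 16 = 37.
All other subsets cost ≥ 35. Minimum total cost: 34.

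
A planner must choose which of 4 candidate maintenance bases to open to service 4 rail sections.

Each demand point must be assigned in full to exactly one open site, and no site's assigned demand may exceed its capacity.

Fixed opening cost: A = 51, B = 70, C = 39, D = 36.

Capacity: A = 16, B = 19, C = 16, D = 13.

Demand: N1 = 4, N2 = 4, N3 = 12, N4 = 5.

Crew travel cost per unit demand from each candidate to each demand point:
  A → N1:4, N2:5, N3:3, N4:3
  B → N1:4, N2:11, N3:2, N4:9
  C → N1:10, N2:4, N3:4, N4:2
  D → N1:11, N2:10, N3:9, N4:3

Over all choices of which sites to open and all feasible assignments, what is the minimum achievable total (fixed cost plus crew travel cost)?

168

Open {A, C}; cheapest assignment that respects the capacities:
  A (cap 16, load 16): N1, N3 — cost 4×4 + 12×3 = 52
  C (cap 16, load 9): N2, N4 — cost 4×4 + 5×2 = 26
  Shipping 78, fixed 90 → total 168.
  Any other capacity-feasible assignment to {A, C} ships for at least 78.
Compare {B, C}: its best feasible assignment gives total 175.
Compare {A, D}: its best feasible assignment gives total 194.
Every other set of open sites that can feasibly serve all demand totals ≥ 175 even under its best assignment. Minimum: 168.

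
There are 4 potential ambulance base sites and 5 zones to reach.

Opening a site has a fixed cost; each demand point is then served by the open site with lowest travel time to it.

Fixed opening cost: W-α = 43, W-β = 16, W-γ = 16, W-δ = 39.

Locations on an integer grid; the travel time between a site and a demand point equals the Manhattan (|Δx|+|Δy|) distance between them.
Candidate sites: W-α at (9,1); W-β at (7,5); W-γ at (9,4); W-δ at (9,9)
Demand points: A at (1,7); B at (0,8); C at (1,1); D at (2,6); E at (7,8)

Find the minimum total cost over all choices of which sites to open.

53

Open {W-β}: assign each demand point to its cheapest open site.
  A→W-β 8, B→W-β 10, C→W-β 10, D→W-β 6, E→W-β 3
  travel time 37, fixed 16 → total 53.
Compare {W-γ}: travel time 50 + fixed 16 = 66.
Compare {W-β, W-γ}: travel time 37 + fixed 32 = 69.
Compare {W-δ}: travel time 49 + fixed 39 = 88.
All other subsets cost ≥ 66. Minimum total cost: 53.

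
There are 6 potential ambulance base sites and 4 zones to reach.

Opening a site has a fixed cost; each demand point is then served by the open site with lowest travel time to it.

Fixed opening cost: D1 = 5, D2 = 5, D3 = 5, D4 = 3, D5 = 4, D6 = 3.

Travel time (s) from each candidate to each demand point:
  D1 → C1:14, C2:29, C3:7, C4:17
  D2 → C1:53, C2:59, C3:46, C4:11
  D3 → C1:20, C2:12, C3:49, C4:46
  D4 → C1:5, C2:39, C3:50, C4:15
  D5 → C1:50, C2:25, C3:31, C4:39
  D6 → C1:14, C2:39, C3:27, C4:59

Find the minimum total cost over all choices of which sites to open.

52

Open {D1, D3, D4}: assign each demand point to its cheapest open site.
  C1→D4 5, C2→D3 12, C3→D1 7, C4→D4 15
  travel time 39, fixed 13 → total 52.
Compare {D1, D2, D3, D4}: travel time 35 + fixed 18 = 53.
Compare {D1, D3, D4, D6}: travel time 39 + fixed 16 = 55.
Compare {D1, D3, D4, D5}: travel time 39 + fixed 17 = 56.
All other subsets cost ≥ 53. Minimum total cost: 52.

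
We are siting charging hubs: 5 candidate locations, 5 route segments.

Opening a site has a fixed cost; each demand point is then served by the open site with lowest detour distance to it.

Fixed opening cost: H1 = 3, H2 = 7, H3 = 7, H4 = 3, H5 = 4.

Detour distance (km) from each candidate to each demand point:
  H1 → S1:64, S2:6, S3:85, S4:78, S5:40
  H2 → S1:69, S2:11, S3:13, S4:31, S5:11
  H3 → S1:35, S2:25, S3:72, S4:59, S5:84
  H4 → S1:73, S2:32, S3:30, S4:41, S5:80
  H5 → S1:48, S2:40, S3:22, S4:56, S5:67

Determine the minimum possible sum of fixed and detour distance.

Open {H1, H2, H3}: assign each demand point to its cheapest open site.
  S1→H3 35, S2→H1 6, S3→H2 13, S4→H2 31, S5→H2 11
  detour distance 96, fixed 17 → total 113.
Compare {H2, H3}: detour distance 101 + fixed 14 = 115.
Compare {H1, H2, H3, H4}: detour distance 96 + fixed 20 = 116.
Compare {H1, H2, H3, H5}: detour distance 96 + fixed 21 = 117.
All other subsets cost ≥ 115. Minimum total cost: 113.

113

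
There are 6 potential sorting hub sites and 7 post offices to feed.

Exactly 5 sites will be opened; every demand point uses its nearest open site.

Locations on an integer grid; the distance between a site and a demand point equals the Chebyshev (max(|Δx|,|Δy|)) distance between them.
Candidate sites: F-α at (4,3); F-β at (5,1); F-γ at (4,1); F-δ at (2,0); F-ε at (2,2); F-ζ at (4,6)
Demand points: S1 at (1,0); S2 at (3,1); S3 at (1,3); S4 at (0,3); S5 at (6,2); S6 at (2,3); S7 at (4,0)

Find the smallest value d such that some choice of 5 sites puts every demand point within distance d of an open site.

Open {F-α, F-β, F-γ, F-δ, F-ε}.
  Farthest demand point is S4 at distance 2 (to F-ε); all others are ≤ 2.
With {F-α, F-β, F-γ, F-ε, F-ζ} the worst case is 2.
With {F-α, F-β, F-δ, F-ε, F-ζ} the worst case is 2.
No size-5 selection achieves below 2.

2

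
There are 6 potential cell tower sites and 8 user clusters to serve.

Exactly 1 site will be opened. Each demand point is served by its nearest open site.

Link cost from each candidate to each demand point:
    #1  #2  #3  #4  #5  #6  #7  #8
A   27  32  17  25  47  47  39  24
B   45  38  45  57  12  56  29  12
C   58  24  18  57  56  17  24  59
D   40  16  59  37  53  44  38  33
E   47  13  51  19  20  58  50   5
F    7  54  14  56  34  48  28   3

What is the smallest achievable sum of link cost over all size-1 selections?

244

Open {F}.
  #1→F 7, #2→F 54, #3→F 14, #4→F 56, #5→F 34, #6→F 48, #7→F 28, #8→F 3  ⇒ total 244.
Compare {A}: total 258.
Compare {E}: total 263.
No size-1 selection does better; minimum is 244.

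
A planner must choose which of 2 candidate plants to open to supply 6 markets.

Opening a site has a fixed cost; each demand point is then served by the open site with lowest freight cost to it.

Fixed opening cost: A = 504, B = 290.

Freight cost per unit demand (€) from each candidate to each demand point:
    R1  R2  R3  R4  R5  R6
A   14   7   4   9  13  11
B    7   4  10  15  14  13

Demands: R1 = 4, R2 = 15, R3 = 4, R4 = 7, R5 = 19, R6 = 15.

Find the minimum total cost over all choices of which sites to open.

984

Open {B}: assign each demand point to its cheapest open site.
  R1→B 4×7=28, R2→B 15×4=60, R3→B 4×10=40, R4→B 7×15=105, R5→B 19×14=266, R6→B 15×13=195
  freight cost 694, fixed 290 → total 984.
Compare {A}: freight cost 652 + fixed 504 = 1156.
Compare {A, B}: freight cost 579 + fixed 794 = 1373.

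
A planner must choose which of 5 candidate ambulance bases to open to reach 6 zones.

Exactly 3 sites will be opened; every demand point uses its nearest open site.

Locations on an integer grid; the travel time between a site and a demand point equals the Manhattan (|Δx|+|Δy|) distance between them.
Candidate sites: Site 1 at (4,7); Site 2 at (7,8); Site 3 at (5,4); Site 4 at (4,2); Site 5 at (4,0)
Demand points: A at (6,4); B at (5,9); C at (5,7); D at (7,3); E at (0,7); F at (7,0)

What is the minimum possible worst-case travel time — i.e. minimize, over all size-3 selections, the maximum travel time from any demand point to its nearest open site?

Open {Site 1, Site 3, Site 5}.
  Farthest demand point is E at travel time 4 (to Site 1); all others are ≤ 4.
With {Site 1, Site 4, Site 5} the worst case is 4.
With {Site 1, Site 2, Site 4} the worst case is 5.
No size-3 selection achieves below 4.

4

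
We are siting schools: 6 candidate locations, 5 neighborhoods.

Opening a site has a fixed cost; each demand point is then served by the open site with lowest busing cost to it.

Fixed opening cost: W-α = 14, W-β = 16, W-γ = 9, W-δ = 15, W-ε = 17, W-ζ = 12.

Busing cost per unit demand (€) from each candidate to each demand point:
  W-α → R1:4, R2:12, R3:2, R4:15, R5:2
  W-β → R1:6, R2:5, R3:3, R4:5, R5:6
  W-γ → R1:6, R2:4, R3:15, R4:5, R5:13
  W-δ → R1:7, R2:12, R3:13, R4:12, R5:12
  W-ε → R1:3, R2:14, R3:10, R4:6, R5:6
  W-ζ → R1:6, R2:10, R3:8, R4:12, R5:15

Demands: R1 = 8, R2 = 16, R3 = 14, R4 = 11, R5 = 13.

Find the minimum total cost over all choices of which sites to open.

228

Open {W-α, W-γ}: assign each demand point to its cheapest open site.
  R1→W-α 8×4=32, R2→W-γ 16×4=64, R3→W-α 14×2=28, R4→W-γ 11×5=55, R5→W-α 13×2=26
  busing cost 205, fixed 23 → total 228.
Compare {W-α, W-γ, W-ε}: busing cost 197 + fixed 40 = 237.
Compare {W-α, W-γ, W-ζ}: busing cost 205 + fixed 35 = 240.
Compare {W-α, W-γ, W-δ}: busing cost 205 + fixed 38 = 243.
All other subsets cost ≥ 237. Minimum total cost: 228.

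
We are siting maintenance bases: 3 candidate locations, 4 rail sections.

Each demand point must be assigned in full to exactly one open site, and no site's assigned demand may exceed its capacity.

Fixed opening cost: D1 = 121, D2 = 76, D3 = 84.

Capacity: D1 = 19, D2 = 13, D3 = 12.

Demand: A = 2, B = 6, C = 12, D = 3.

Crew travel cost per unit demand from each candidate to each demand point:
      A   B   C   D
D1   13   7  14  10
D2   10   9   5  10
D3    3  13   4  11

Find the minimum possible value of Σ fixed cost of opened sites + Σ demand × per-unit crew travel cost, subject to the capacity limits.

312

Open {D2, D3}; cheapest assignment that respects the capacities:
  D2 (cap 13, load 11): A, B, D — cost 2×10 + 6×9 + 3×10 = 104
  D3 (cap 12, load 12): C — cost 12×4 = 48
  Shipping 152, fixed 160 → total 312.
  Any other capacity-feasible assignment to {D2, D3} ships for at least 152.
Compare {D1, D3}: its best feasible assignment gives total 351.
Compare {D1, D2}: its best feasible assignment gives total 355.
Every other set of open sites that can feasibly serve all demand totals ≥ 351 even under its best assignment. Minimum: 312.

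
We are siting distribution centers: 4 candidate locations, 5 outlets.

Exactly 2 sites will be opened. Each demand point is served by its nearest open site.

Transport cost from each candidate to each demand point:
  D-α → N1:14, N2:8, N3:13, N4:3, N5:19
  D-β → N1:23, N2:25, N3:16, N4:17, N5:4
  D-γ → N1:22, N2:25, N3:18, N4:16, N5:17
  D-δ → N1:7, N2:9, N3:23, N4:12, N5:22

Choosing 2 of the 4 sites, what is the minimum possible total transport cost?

Open {D-α, D-β}.
  N1→D-α 14, N2→D-α 8, N3→D-α 13, N4→D-α 3, N5→D-β 4  ⇒ total 42.
Compare {D-β, D-δ}: total 48.
Compare {D-α, D-δ}: total 50.
No size-2 selection does better; minimum is 42.

42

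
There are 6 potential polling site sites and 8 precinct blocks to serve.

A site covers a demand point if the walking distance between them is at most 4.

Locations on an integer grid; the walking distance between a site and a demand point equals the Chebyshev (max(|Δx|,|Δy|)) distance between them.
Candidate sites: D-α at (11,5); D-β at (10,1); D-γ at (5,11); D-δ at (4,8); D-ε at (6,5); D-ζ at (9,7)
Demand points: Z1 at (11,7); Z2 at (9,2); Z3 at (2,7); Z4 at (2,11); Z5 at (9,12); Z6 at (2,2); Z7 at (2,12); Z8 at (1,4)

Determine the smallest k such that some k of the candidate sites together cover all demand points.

4

Coverage sets (demand points within 4 of each site):
  D-α: {Z1, Z2}
  D-β: {Z2}
  D-γ: {Z3, Z4, Z5, Z7}
  D-δ: {Z3, Z4, Z7, Z8}
  D-ε: {Z2, Z3, Z6}
  D-ζ: {Z1}
No 3 sites suffice: every size-3 union leaves at least one demand point uncovered.
But {D-α, D-γ, D-δ, D-ε} covers everything, so the minimum is 4.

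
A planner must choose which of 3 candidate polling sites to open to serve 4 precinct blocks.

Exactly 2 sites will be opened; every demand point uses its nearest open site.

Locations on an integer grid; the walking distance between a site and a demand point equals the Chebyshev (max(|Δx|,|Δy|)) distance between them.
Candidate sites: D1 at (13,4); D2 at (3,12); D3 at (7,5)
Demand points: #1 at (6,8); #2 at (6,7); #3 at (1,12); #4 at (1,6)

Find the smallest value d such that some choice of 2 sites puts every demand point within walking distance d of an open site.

Open {D1, D2}.
  Farthest demand point is #4 at walking distance 6 (to D2); all others are ≤ 6.
With {D2, D3} the worst case is 6.
With {D1, D3} the worst case is 7.
No size-2 selection achieves below 6.

6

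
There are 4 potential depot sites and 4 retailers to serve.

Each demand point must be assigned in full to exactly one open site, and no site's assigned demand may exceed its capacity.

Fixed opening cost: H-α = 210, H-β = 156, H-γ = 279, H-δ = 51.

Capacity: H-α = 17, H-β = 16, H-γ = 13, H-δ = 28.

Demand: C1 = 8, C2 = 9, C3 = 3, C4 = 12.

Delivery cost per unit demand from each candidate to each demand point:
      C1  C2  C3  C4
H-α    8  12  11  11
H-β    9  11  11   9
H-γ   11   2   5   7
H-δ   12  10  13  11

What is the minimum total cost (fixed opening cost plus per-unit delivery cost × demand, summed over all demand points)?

Open {H-β, H-δ}; cheapest assignment that respects the capacities:
  H-β (cap 16, load 15): C3, C4 — cost 3×11 + 12×9 = 141
  H-δ (cap 28, load 17): C1, C2 — cost 8×12 + 9×10 = 186
  Shipping 327, fixed 207 → total 534.
  Any other capacity-feasible assignment to {H-β, H-δ} ships for at least 327.
Compare {H-α, H-δ}: its best feasible assignment gives total 580.
Compare {H-γ, H-δ}: its best feasible assignment gives total 591.
Every other set of open sites that can feasibly serve all demand totals ≥ 580 even under its best assignment. Minimum: 534.

534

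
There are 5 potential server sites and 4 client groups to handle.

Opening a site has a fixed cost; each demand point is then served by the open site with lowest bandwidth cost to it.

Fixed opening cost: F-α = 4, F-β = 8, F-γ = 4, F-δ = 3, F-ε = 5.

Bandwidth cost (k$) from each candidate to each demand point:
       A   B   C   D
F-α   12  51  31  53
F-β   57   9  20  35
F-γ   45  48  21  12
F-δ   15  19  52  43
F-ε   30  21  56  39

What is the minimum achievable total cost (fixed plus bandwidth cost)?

69

Open {F-α, F-β, F-γ}: assign each demand point to its cheapest open site.
  A→F-α 12, B→F-β 9, C→F-β 20, D→F-γ 12
  bandwidth cost 53, fixed 16 → total 69.
Compare {F-β, F-γ, F-δ}: bandwidth cost 56 + fixed 15 = 71.
Compare {F-α, F-β, F-γ, F-δ}: bandwidth cost 53 + fixed 19 = 72.
Compare {F-γ, F-δ}: bandwidth cost 67 + fixed 7 = 74.
All other subsets cost ≥ 71. Minimum total cost: 69.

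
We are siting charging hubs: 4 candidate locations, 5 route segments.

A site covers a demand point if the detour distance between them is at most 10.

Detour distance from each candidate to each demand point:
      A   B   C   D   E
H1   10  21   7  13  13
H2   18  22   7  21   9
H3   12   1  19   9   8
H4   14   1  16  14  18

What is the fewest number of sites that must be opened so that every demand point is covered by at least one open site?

2

Coverage sets (demand points within 10 of each site):
  H1: {A, C}
  H2: {C, E}
  H3: {B, D, E}
  H4: {B}
No single site covers all 5 demand points.
But {H1, H3} covers everything, so the minimum is 2.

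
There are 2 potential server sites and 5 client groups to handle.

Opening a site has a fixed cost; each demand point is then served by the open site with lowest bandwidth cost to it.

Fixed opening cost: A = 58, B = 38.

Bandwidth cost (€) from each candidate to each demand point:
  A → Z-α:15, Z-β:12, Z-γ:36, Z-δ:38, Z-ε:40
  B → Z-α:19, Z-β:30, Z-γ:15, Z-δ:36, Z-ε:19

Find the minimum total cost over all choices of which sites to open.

Open {B}: assign each demand point to its cheapest open site.
  Z-α→B 19, Z-β→B 30, Z-γ→B 15, Z-δ→B 36, Z-ε→B 19
  bandwidth cost 119, fixed 38 → total 157.
Compare {A, B}: bandwidth cost 97 + fixed 96 = 193.
Compare {A}: bandwidth cost 141 + fixed 58 = 199.

157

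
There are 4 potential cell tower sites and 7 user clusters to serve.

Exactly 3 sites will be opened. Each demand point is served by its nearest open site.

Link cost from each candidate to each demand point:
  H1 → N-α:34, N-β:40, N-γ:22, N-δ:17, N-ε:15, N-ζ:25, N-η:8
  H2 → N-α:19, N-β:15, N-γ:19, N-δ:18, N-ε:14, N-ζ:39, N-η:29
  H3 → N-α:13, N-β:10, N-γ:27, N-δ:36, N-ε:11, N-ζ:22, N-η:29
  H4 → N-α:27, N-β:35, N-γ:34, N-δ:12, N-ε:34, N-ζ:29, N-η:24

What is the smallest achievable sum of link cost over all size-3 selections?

98

Open {H1, H3, H4}.
  N-α→H3 13, N-β→H3 10, N-γ→H1 22, N-δ→H4 12, N-ε→H3 11, N-ζ→H3 22, N-η→H1 8  ⇒ total 98.
Compare {H1, H2, H3}: total 100.
Compare {H2, H3, H4}: total 111.
No size-3 selection does better; minimum is 98.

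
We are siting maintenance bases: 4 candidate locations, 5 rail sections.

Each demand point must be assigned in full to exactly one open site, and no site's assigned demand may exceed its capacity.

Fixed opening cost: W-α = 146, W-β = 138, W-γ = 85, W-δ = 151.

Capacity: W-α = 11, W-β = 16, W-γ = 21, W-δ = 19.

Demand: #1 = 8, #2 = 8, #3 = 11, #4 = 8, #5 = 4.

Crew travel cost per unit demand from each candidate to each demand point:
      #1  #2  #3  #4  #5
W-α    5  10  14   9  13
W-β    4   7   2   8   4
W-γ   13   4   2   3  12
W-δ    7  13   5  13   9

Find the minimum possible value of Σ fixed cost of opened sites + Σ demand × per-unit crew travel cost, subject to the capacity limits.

Open {W-γ, W-δ}; cheapest assignment that respects the capacities:
  W-γ (cap 21, load 20): #2, #4, #5 — cost 8×4 + 8×3 + 4×12 = 104
  W-δ (cap 19, load 19): #1, #3 — cost 8×7 + 11×5 = 111
  Shipping 215, fixed 236 → total 451.
  Any other capacity-feasible assignment to {W-γ, W-δ} ships for at least 215.
Compare {W-α, W-β, W-γ}: its best feasible assignment gives total 503.
Compare {W-β, W-γ, W-δ}: its best feasible assignment gives total 524.
Every other set of open sites that can feasibly serve all demand totals ≥ 503 even under its best assignment. Minimum: 451.

451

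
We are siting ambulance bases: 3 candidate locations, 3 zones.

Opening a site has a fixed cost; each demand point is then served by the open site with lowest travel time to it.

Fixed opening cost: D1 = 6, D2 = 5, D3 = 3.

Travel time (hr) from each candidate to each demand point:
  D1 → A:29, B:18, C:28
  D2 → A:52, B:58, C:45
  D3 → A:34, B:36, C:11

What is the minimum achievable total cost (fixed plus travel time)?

67

Open {D1, D3}: assign each demand point to its cheapest open site.
  A→D1 29, B→D1 18, C→D3 11
  travel time 58, fixed 9 → total 67.
Compare {D1, D2, D3}: travel time 58 + fixed 14 = 72.
Compare {D1}: travel time 75 + fixed 6 = 81.
Compare {D3}: travel time 81 + fixed 3 = 84.
All other subsets cost ≥ 72. Minimum total cost: 67.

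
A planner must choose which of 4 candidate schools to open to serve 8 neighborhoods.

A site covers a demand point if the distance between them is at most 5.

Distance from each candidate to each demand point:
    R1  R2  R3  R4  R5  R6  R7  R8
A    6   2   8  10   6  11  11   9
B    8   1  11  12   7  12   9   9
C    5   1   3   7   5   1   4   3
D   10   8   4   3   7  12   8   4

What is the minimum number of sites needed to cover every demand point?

Coverage sets (demand points within 5 of each site):
  A: {R2}
  B: {R2}
  C: {R1, R2, R3, R5, R6, R7, R8}
  D: {R3, R4, R8}
No single site covers all 8 demand points.
But {C, D} covers everything, so the minimum is 2.

2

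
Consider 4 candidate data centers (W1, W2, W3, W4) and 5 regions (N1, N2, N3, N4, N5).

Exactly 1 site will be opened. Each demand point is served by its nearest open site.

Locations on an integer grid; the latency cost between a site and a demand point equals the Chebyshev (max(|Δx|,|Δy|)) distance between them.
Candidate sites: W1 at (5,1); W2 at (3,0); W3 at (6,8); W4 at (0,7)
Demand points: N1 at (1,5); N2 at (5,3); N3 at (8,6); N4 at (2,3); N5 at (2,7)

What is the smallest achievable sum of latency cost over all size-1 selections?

Open {W1}.
  N1→W1 4, N2→W1 2, N3→W1 5, N4→W1 3, N5→W1 6  ⇒ total 20.
Compare {W3}: total 21.
Compare {W4}: total 21.
No size-1 selection does better; minimum is 20.

20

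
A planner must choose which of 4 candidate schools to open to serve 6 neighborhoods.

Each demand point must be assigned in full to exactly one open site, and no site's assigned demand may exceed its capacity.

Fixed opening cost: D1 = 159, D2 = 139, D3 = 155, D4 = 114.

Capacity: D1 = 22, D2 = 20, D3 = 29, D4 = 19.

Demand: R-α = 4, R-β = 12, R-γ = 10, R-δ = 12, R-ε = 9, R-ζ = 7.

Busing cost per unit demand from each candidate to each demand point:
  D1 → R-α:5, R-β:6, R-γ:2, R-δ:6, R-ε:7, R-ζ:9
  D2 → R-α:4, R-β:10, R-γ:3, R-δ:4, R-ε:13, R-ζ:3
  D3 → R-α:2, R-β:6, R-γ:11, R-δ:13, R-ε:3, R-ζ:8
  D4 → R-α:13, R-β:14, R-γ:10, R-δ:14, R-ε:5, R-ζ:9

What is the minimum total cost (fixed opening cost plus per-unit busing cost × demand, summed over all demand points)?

Open {D1, D2, D3}; cheapest assignment that respects the capacities:
  D1 (cap 22, load 22): R-β, R-γ — cost 12×6 + 10×2 = 92
  D2 (cap 20, load 19): R-δ, R-ζ — cost 12×4 + 7×3 = 69
  D3 (cap 29, load 13): R-α, R-ε — cost 4×2 + 9×3 = 35
  Shipping 196, fixed 453 → total 649.
  Any other capacity-feasible assignment to {D1, D2, D3} ships for at least 196.
Compare {D1, D2, D4}: its best feasible assignment gives total 670.
Compare {D2, D3, D4}: its best feasible assignment gives total 684.
Every other set of open sites that can feasibly serve all demand totals ≥ 670 even under its best assignment. Minimum: 649.

649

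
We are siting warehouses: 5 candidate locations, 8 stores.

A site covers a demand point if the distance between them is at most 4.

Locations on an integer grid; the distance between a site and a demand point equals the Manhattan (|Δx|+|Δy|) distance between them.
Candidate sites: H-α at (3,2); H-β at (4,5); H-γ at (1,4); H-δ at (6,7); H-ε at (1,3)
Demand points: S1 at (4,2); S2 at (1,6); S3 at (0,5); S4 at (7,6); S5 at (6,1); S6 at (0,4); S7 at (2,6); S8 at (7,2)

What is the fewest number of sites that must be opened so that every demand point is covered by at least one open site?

Coverage sets (demand points within 4 of each site):
  H-α: {S1, S5, S8}
  H-β: {S1, S2, S3, S4, S7}
  H-γ: {S2, S3, S6, S7}
  H-δ: {S4}
  H-ε: {S1, S2, S3, S6, S7}
No 2 sites suffice: every size-2 union leaves at least one demand point uncovered.
But {H-α, H-β, H-γ} covers everything, so the minimum is 3.

3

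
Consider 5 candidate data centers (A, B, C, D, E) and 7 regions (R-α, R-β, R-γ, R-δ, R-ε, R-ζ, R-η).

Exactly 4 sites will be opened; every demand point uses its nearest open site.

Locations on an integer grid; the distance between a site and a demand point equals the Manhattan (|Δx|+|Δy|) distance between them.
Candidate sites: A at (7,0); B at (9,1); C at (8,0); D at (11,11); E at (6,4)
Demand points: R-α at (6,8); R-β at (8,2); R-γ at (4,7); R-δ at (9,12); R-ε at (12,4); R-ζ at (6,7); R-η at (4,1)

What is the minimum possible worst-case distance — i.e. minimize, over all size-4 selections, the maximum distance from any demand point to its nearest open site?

Open {A, B, D, E}.
  Farthest demand point is R-ε at distance 6 (to B); all others are ≤ 6.
With {A, C, D, E} the worst case is 6.
With {B, C, D, E} the worst case is 6.
No size-4 selection achieves below 6.

6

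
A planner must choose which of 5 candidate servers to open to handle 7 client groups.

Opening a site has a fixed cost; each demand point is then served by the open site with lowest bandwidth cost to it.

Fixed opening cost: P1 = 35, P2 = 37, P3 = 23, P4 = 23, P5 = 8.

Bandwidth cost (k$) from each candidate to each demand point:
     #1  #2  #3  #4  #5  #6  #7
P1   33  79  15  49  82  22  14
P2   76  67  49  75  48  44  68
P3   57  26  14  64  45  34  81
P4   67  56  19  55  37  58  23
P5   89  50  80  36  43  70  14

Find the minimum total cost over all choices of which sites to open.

Open {P1, P3, P5}: assign each demand point to its cheapest open site.
  #1→P1 33, #2→P3 26, #3→P3 14, #4→P5 36, #5→P5 43, #6→P1 22, #7→P1 14
  bandwidth cost 188, fixed 66 → total 254.
Compare {P3, P5}: bandwidth cost 224 + fixed 31 = 255.
Compare {P1, P5}: bandwidth cost 213 + fixed 43 = 256.
Compare {P1, P3}: bandwidth cost 203 + fixed 58 = 261.
All other subsets cost ≥ 255. Minimum total cost: 254.

254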